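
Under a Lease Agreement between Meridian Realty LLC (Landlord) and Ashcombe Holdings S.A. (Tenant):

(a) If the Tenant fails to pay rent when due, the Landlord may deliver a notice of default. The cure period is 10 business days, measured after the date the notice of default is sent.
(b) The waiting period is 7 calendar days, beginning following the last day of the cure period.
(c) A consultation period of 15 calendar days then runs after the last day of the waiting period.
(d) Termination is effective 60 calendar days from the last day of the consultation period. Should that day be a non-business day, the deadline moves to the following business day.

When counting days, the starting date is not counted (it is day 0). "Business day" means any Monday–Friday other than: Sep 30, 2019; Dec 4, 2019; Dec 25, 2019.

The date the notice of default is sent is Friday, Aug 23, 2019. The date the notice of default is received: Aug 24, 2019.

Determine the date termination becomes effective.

The last day of the cure period: 10 business days after Friday, Aug 23, 2019, skipping weekends — Aug 26, Aug 27, Aug 28, Aug 29, Aug 30, Sep 2, Sep 3, Sep 4, Sep 5, Sep 6 — lands on Friday, Sep 6, 2019.
The last day of the waiting period: 7 calendar days after Sep 6, 2019 is Sep 13, 2019.
The last day of the consultation period: 15 calendar days after Sep 13, 2019 is Sep 28, 2019.
The date termination becomes effective: Sep 28, 2019 + 60 days = Nov 27, 2019. Nov 27, 2019 is a Wednesday and is not a listed holiday, so no roll-forward applies.

Nov 27, 2019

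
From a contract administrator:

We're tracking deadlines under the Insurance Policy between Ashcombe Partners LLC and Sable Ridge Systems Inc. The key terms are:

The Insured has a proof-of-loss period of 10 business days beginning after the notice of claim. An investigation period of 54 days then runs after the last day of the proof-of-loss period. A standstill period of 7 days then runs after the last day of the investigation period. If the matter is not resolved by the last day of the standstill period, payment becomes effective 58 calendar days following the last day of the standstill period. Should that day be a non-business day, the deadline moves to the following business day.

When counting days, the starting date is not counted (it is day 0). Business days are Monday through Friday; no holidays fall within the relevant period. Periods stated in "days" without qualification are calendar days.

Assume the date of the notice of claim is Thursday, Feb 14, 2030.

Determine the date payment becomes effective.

The last day of the proof-of-loss period: counting 10 business days from Thursday, Feb 14, 2030 (Feb 15, Feb 18, Feb 19, Feb 20, Feb 21, Feb 22, Feb 25, Feb 26, Feb 27, Feb 28, skipping weekends) reaches Thursday, Feb 28, 2030.
The last day of the investigation period: 54 calendar days after Feb 28, 2030 is Apr 23, 2030.
The last day of the standstill period: Apr 23, 2030 + 7 days = Apr 30, 2030.
Adding 58 calendar days to Apr 30, 2030 gives Jun 27, 2030, which is the date payment becomes effective. Jun 27, 2030 is a Thursday, so no roll-forward applies.

Jun 27, 2030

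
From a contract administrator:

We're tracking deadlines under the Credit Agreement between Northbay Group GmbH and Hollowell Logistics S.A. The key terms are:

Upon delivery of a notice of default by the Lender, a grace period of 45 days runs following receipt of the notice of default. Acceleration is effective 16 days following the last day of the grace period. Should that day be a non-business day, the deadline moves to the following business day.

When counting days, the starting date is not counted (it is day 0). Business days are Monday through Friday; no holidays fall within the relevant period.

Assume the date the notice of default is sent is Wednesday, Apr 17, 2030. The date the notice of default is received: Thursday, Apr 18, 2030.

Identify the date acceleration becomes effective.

Jun 18, 2030

Adding 45 calendar days to Apr 18, 2030 gives Jun 2, 2030, which is the last day of the grace period.
Adding 16 calendar days to Jun 2, 2030 gives Jun 18, 2030, which is the date acceleration becomes effective. Jun 18, 2030 is a Tuesday, so no roll-forward applies.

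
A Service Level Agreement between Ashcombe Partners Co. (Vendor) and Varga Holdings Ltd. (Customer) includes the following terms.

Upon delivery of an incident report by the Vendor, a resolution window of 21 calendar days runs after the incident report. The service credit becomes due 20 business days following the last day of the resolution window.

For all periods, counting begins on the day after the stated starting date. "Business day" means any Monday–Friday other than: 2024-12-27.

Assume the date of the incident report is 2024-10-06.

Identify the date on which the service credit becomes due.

2024-11-22

The last day of the resolution window: 21 calendar days after 2024-10-06 is 2024-10-27.
From Sunday, 2024-10-27, 20 business days (Oct 28, Oct 29, Oct 30, Oct 31, …, Nov 20, Nov 21, Nov 22, skipping weekends) brings us to Friday, 2024-11-22, which is the date on which the service credit becomes due.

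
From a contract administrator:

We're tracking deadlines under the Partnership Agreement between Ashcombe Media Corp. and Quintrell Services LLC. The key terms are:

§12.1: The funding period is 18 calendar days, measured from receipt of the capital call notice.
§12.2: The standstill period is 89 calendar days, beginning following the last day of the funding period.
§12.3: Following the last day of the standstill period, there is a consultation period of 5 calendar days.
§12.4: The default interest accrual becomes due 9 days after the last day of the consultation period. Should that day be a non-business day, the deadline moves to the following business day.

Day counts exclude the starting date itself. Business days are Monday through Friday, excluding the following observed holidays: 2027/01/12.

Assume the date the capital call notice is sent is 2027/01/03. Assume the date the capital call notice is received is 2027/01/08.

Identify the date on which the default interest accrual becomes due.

The last day of the funding period: 2027/01/08 + 18 days = 2027/01/26.
Adding 89 calendar days to 2027/01/26 gives 2027/04/25, which is the last day of the standstill period.
The last day of the consultation period: 5 calendar days after 2027/04/25 is 2027/04/30.
The date on which the default interest accrual becomes due: 9 calendar days after 2027/04/30 is 2027/05/09. That falls on a Sunday, so it rolls to the next business day, Monday, 2027/05/10.

2027/05/10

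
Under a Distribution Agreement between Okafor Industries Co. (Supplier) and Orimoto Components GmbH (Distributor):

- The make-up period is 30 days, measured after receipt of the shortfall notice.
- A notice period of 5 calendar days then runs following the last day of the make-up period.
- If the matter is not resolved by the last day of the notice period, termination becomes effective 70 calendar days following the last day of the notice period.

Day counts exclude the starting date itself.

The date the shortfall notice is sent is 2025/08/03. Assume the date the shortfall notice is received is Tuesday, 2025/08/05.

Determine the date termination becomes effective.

The last day of the make-up period: 2025/08/05 + 30 days = 2025/09/04.
The last day of the notice period: 5 calendar days after 2025/09/04 is 2025/09/09.
The date termination becomes effective: 2025/09/09 + 70 days = 2025/11/18.

2025/11/18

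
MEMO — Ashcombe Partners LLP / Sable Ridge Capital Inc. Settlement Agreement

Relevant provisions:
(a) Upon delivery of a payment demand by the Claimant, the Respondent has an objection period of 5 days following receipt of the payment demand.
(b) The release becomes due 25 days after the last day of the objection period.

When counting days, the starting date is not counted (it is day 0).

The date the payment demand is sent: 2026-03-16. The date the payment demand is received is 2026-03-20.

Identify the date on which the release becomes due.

The last day of the objection period: 5 calendar days after 2026-03-20 is 2026-03-25.
The date on which the release becomes due: 25 calendar days after 2026-03-25 is 2026-04-19.

2026-04-19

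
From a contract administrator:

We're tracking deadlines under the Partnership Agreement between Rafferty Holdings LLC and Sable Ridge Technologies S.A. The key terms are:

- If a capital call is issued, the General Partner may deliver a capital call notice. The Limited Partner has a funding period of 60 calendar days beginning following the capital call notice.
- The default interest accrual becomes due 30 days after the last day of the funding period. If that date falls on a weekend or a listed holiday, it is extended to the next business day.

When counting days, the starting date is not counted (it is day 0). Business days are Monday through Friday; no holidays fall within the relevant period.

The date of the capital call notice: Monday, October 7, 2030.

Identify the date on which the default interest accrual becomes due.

The last day of the funding period: 60 calendar days after October 7, 2030 is December 6, 2030.
The date on which the default interest accrual becomes due: December 6, 2030 + 30 days = January 5, 2031. That falls on a Sunday, so it rolls to the next business day, Monday, January 6, 2031.

January 6, 2031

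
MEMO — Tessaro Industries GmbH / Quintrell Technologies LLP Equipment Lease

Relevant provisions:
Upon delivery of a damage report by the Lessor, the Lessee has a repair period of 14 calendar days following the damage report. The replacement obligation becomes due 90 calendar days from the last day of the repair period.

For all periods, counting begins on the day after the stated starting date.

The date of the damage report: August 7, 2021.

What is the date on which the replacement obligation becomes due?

The last day of the repair period: 14 calendar days after August 7, 2021 is August 21, 2021.
The date on which the replacement obligation becomes due: August 21, 2021 + 90 days = November 19, 2021.

November 19, 2021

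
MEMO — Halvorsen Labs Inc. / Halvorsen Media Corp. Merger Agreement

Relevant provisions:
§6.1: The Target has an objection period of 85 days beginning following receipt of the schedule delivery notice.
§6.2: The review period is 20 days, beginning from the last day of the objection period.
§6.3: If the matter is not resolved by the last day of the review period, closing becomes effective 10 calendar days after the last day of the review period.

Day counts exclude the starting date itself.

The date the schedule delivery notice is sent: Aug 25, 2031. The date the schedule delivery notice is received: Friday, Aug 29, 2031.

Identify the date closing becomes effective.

The last day of the objection period: Aug 29, 2031 + 85 days = Nov 22, 2031.
Adding 20 calendar days to Nov 22, 2031 gives Dec 12, 2031, which is the last day of the review period.
The date closing becomes effective: Dec 12, 2031 + 10 days = Dec 22, 2031.

Dec 22, 2031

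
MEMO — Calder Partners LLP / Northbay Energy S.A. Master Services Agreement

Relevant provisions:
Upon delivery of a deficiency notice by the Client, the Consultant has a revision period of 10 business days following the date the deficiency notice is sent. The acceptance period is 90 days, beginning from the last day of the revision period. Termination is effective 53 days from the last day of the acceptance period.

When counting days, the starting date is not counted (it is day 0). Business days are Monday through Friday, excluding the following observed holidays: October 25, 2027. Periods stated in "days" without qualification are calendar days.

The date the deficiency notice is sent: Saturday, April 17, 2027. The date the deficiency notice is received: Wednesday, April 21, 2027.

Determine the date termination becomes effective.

September 20, 2027

From Saturday, April 17, 2027, 10 business days (Apr 19, Apr 20, Apr 21, Apr 22, Apr 23, Apr 26, Apr 27, Apr 28, Apr 29, Apr 30, skipping weekends) brings us to Friday, April 30, 2027, which is the last day of the revision period.
The last day of the acceptance period: April 30, 2027 + 90 days = July 29, 2027.
The date termination becomes effective: July 29, 2027 + 53 days = September 20, 2027.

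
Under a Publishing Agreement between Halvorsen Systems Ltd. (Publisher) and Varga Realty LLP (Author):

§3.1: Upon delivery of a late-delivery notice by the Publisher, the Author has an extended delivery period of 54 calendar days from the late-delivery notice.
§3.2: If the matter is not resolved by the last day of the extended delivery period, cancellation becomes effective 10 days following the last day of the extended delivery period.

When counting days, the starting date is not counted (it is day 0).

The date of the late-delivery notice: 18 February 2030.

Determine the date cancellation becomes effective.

Adding 54 calendar days to 18 February 2030 gives 13 April 2030, which is the last day of the extended delivery period.
Adding 10 calendar days to 13 April 2030 gives 23 April 2030, which is the date cancellation becomes effective.

23 April 2030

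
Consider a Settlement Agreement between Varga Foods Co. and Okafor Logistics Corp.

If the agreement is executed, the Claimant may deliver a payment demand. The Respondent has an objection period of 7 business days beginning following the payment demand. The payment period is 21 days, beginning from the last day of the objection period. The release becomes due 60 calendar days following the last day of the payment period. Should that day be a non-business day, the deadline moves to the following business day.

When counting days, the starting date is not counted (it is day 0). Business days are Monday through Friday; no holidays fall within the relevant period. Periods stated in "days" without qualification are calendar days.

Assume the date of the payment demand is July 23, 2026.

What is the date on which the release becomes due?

October 23, 2026

From Thursday, July 23, 2026, 7 business days (Jul 24, Jul 27, Jul 28, Jul 29, Jul 30, Jul 31, Aug 3, skipping weekends) brings us to Monday, August 3, 2026, which is the last day of the objection period.
The last day of the payment period: 21 calendar days after August 3, 2026 is August 24, 2026.
The date on which the release becomes due: 60 calendar days after August 24, 2026 is October 23, 2026. October 23, 2026 is a Friday, so no roll-forward applies.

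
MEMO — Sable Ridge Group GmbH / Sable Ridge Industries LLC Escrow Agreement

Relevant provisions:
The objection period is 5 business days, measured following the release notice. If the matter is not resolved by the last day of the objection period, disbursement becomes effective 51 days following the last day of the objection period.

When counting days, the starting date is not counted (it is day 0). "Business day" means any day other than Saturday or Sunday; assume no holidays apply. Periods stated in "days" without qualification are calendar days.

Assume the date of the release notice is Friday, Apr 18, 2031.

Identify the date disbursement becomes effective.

Jun 15, 2031

The last day of the objection period: 5 business days after Friday, Apr 18, 2031, skipping weekends — Apr 21, Apr 22, Apr 23, Apr 24, Apr 25 — lands on Friday, Apr 25, 2031.
The date disbursement becomes effective: 51 calendar days after Apr 25, 2031 is Jun 15, 2031.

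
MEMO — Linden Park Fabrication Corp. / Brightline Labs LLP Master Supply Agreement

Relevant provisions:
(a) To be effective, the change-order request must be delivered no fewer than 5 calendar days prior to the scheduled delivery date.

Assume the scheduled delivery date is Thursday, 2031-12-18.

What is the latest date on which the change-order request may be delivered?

2031-12-13

2031-12-18 minus 5 days is 2031-12-13.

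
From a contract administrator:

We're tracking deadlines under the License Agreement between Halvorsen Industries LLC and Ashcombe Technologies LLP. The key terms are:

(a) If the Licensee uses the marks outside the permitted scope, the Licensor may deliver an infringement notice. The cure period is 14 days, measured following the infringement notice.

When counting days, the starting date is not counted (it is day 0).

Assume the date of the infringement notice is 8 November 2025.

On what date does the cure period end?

Adding 14 calendar days to 8 November 2025 gives 22 November 2025, which is the last day of the cure period.

22 November 2025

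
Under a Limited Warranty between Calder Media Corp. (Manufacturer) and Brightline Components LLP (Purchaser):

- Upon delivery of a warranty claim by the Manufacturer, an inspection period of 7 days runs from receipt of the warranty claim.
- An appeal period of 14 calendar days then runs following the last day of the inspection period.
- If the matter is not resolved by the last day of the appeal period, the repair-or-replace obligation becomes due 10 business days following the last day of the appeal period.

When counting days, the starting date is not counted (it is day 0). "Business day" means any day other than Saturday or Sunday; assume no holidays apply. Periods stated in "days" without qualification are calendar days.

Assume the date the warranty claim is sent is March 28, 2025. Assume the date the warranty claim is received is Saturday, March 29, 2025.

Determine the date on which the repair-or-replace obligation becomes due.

May 2, 2025

The last day of the inspection period: March 29, 2025 + 7 days = April 5, 2025.
The last day of the appeal period: April 5, 2025 + 14 days = April 19, 2025.
From Saturday, April 19, 2025, 10 business days (Apr 21, Apr 22, Apr 23, Apr 24, Apr 25, Apr 28, Apr 29, Apr 30, May 1, May 2, skipping weekends) brings us to Friday, May 2, 2025, which is the date on which the repair-or-replace obligation becomes due.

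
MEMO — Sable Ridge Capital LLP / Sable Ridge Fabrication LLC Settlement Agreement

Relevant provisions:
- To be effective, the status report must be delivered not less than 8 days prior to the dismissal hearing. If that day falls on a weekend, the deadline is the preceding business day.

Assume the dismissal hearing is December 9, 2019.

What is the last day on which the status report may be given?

December 9, 2019 minus 8 days is December 1, 2019. That is a Sunday, so the deadline moves back to Friday, November 29, 2019.

November 29, 2019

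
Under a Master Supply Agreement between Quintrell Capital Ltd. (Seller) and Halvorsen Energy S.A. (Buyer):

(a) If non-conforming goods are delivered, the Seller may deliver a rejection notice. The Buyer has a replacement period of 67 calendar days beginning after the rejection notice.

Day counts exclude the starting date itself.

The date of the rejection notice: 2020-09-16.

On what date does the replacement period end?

Adding 67 calendar days to 2020-09-16 gives 2020-11-22, which is the last day of the replacement period.

2020-11-22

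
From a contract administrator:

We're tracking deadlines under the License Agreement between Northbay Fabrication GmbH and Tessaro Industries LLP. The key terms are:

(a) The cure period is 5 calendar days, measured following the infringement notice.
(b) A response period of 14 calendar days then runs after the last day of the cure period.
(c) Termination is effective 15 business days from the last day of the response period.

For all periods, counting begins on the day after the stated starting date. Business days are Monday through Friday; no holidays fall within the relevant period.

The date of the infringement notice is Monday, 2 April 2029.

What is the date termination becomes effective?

The last day of the cure period: 5 calendar days after 2 April 2029 is 7 April 2029.
The last day of the response period: 7 April 2029 + 14 days = 21 April 2029.
The date termination becomes effective: 15 business days after Saturday, 21 April 2029, skipping weekends — Apr 23, Apr 24, Apr 25, Apr 26, …, May 9, May 10, May 11 — lands on Friday, 11 May 2029.

11 May 2029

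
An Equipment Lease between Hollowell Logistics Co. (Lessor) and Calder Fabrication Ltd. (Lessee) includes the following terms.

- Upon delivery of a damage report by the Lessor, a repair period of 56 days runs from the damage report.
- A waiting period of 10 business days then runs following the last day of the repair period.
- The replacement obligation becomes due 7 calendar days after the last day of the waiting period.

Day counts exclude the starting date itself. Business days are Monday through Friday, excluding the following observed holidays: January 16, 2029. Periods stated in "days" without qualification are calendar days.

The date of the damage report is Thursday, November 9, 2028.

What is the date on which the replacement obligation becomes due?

January 26, 2029

Adding 56 calendar days to November 9, 2028 gives January 4, 2029, which is the last day of the repair period.
From Thursday, January 4, 2029, 10 business days (Jan 5, Jan 8, Jan 9, Jan 10, Jan 11, Jan 12, Jan 15, Jan 17, Jan 18, Jan 19, skipping weekends and the listed holiday on Jan 16) brings us to Friday, January 19, 2029, which is the last day of the waiting period.
The date on which the replacement obligation becomes due: January 19, 2029 + 7 days = January 26, 2029.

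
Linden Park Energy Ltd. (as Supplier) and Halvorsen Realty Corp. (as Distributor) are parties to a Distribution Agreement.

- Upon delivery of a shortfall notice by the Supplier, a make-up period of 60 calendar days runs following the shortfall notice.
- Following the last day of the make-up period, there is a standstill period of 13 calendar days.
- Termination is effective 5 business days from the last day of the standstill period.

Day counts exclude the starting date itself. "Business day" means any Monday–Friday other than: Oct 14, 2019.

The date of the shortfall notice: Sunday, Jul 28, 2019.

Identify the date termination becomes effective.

The last day of the make-up period: 60 calendar days after Jul 28, 2019 is Sep 26, 2019.
Adding 13 calendar days to Sep 26, 2019 gives Oct 9, 2019, which is the last day of the standstill period.
The date termination becomes effective: 5 business days after Wednesday, Oct 9, 2019, skipping weekends and the listed holiday on Oct 14 — Oct 10, Oct 11, Oct 15, Oct 16, Oct 17 — lands on Thursday, Oct 17, 2019.

Oct 17, 2019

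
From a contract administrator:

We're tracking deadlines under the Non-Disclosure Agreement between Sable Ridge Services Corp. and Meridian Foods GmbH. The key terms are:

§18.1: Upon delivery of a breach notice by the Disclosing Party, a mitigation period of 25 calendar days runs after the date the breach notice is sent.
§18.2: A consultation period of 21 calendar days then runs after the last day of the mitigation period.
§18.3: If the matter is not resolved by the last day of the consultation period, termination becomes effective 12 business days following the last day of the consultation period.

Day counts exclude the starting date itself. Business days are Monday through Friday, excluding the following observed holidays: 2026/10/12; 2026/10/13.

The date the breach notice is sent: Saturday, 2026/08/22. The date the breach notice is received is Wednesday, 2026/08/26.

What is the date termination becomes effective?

2026/10/27

Adding 25 calendar days to 2026/08/22 gives 2026/09/16, which is the last day of the mitigation period.
The last day of the consultation period: 21 calendar days after 2026/09/16 is 2026/10/07.
The date termination becomes effective: counting 12 business days from Wednesday, 2026/10/07 (Oct 8, Oct 9, Oct 14, Oct 15, …, Oct 23, Oct 26, Oct 27, skipping weekends and the listed holidays on Oct 12, Oct 13) reaches Tuesday, 2026/10/27.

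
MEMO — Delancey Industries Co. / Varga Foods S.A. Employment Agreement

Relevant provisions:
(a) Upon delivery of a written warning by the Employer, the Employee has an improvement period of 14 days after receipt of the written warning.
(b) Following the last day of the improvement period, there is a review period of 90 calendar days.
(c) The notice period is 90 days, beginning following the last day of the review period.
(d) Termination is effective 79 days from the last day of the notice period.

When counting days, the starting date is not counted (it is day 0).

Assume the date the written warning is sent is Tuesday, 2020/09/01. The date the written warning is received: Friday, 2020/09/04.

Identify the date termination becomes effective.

The last day of the improvement period: 2020/09/04 + 14 days = 2020/09/18.
The last day of the review period: 90 calendar days after 2020/09/18 is 2020/12/17.
Adding 90 calendar days to 2020/12/17 gives 2021/03/17, which is the last day of the notice period.
The date termination becomes effective: 2021/03/17 + 79 days = 2021/06/04.

2021/06/04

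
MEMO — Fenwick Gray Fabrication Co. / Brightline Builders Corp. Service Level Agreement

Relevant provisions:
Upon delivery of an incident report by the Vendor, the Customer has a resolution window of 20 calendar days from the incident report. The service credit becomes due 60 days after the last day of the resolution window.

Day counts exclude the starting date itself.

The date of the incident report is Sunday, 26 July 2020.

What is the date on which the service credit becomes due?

The last day of the resolution window: 20 calendar days after 26 July 2020 is 15 August 2020.
Adding 60 calendar days to 15 August 2020 gives 14 October 2020, which is the date on which the service credit becomes due.

14 October 2020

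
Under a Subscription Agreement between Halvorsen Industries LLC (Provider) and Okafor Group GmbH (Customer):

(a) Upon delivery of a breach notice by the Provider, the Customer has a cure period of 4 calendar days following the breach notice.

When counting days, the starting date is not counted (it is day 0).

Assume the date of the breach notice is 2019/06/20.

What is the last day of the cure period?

2019/06/24

The last day of the cure period: 4 calendar days after 2019/06/20 is 2019/06/24.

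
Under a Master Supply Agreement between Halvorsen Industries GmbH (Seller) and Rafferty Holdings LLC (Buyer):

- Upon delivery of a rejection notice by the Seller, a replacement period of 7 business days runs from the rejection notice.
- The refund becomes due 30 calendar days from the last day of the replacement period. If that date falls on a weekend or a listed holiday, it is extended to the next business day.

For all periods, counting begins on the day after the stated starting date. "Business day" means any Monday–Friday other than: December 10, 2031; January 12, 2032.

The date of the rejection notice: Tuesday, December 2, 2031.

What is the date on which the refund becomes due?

The last day of the replacement period: 7 business days after Tuesday, December 2, 2031, skipping weekends and the listed holiday on Dec 10 — Dec 3, Dec 4, Dec 5, Dec 8, Dec 9, Dec 11, Dec 12 — lands on Friday, December 12, 2031.
The date on which the refund becomes due: December 12, 2031 + 30 days = January 11, 2032. That falls on a Sunday, so it rolls to the next business day, Tuesday, January 13, 2032.

January 13, 2032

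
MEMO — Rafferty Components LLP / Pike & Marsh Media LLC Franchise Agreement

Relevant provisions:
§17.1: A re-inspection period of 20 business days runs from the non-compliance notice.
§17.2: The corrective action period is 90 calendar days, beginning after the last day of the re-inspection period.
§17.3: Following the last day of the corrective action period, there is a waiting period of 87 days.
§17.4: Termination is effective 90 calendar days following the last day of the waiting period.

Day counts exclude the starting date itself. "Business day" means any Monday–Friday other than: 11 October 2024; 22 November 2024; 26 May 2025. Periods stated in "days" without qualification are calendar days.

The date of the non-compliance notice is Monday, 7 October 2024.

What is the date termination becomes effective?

30 July 2025

From Monday, 7 October 2024, 20 business days (Oct 8, Oct 9, Oct 10, Oct 14, …, Nov 1, Nov 4, Nov 5, skipping weekends and the listed holiday on Oct 11) brings us to Tuesday, 5 November 2024, which is the last day of the re-inspection period.
The last day of the corrective action period: 90 calendar days after 5 November 2024 is 3 February 2025.
The last day of the waiting period: 87 calendar days after 3 February 2025 is 1 May 2025.
The date termination becomes effective: 90 calendar days after 1 May 2025 is 30 July 2025.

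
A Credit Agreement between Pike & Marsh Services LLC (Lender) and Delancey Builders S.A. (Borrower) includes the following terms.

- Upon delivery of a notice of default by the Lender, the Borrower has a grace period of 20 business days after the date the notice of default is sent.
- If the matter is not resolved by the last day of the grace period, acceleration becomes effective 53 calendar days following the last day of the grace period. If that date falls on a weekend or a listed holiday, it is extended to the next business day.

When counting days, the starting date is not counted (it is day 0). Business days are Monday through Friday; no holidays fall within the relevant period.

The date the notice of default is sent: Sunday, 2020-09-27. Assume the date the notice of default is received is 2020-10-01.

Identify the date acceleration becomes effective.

The last day of the grace period: 20 business days after Sunday, 2020-09-27, skipping weekends — Sep 28, Sep 29, Sep 30, Oct 1, …, Oct 21, Oct 22, Oct 23 — lands on Friday, 2020-10-23.
Adding 53 calendar days to 2020-10-23 gives 2020-12-15, which is the date acceleration becomes effective. 2020-12-15 is a Tuesday, so no roll-forward applies.

2020-12-15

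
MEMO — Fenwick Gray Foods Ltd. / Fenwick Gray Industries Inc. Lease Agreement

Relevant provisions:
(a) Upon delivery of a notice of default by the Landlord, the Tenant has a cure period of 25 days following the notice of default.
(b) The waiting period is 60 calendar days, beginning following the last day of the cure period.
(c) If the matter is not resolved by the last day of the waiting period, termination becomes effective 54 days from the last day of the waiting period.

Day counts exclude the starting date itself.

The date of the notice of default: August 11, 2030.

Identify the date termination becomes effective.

December 28, 2030

The last day of the cure period: August 11, 2030 + 25 days = September 5, 2030.
The last day of the waiting period: September 5, 2030 + 60 days = November 4, 2030.
The date termination becomes effective: November 4, 2030 + 54 days = December 28, 2030.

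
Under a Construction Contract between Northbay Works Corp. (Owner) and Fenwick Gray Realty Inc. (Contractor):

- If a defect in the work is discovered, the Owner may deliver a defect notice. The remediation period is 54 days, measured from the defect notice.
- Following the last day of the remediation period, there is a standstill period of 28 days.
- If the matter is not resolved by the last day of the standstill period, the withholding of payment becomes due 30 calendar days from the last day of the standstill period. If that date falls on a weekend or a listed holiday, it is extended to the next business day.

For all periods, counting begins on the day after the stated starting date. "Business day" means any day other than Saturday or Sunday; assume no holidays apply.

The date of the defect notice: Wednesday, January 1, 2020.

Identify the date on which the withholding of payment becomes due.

The last day of the remediation period: 54 calendar days after January 1, 2020 is February 24, 2020.
The last day of the standstill period: February 24, 2020 + 28 days = March 23, 2020.
The date on which the withholding of payment becomes due: March 23, 2020 + 30 days = April 22, 2020. April 22, 2020 is a Wednesday, so no roll-forward applies.

April 22, 2020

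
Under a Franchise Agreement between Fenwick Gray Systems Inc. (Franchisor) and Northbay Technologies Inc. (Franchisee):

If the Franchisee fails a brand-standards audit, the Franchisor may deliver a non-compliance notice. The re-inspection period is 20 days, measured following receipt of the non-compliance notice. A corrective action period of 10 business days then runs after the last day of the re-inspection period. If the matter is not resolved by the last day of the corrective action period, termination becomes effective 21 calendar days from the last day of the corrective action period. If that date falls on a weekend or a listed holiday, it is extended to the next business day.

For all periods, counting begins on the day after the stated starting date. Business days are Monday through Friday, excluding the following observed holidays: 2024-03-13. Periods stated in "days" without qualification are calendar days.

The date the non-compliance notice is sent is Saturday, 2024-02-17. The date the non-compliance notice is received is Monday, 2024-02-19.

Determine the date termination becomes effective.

Adding 20 calendar days to 2024-02-19 gives 2024-03-10, which is the last day of the re-inspection period.
The last day of the corrective action period: counting 10 business days from Sunday, 2024-03-10 (Mar 11, Mar 12, Mar 14, Mar 15, Mar 18, Mar 19, Mar 20, Mar 21, Mar 22, Mar 25, skipping weekends and the listed holiday on Mar 13) reaches Monday, 2024-03-25.
Adding 21 calendar days to 2024-03-25 gives 2024-04-15, which is the date termination becomes effective. 2024-04-15 is a Monday and is not a listed holiday, so no roll-forward applies.

2024-04-15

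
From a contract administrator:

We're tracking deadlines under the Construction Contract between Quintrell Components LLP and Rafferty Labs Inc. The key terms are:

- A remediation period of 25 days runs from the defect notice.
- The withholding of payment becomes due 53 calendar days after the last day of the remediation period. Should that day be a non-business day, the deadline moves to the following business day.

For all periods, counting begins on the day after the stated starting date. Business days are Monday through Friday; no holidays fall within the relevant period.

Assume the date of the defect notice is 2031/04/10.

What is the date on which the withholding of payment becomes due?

Adding 25 calendar days to 2031/04/10 gives 2031/05/05, which is the last day of the remediation period.
The date on which the withholding of payment becomes due: 53 calendar days after 2031/05/05 is 2031/06/27. 2031/06/27 is a Friday, so no roll-forward applies.

2031/06/27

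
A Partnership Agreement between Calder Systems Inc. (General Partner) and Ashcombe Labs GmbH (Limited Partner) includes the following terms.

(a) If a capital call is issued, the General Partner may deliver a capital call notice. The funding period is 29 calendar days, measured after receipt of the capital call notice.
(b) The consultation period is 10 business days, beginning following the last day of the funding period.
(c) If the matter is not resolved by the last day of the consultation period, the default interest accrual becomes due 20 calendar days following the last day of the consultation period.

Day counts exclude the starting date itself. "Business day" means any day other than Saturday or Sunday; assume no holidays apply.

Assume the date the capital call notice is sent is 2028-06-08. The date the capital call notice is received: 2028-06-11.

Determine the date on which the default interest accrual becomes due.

2028-08-13

The last day of the funding period: 29 calendar days after 2028-06-11 is 2028-07-10.
The last day of the consultation period: counting 10 business days from Monday, 2028-07-10 (Jul 11, Jul 12, Jul 13, Jul 14, Jul 17, Jul 18, Jul 19, Jul 20, Jul 21, Jul 24, skipping weekends) reaches Monday, 2028-07-24.
The date on which the default interest accrual becomes due: 2028-07-24 + 20 days = 2028-08-13.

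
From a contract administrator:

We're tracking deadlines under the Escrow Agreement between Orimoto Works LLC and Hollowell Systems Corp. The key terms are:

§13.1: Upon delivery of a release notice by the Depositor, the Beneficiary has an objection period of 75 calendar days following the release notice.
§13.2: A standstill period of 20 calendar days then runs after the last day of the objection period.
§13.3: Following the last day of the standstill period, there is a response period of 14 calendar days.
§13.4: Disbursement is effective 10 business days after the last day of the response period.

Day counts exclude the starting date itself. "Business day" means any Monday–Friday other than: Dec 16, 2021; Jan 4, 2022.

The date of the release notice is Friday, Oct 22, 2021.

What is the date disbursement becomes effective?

Feb 22, 2022

The last day of the objection period: Oct 22, 2021 + 75 days = Jan 5, 2022.
The last day of the standstill period: 20 calendar days after Jan 5, 2022 is Jan 25, 2022.
Adding 14 calendar days to Jan 25, 2022 gives Feb 8, 2022, which is the last day of the response period.
The date disbursement becomes effective: 10 business days after Tuesday, Feb 8, 2022, skipping weekends — Feb 9, Feb 10, Feb 11, Feb 14, Feb 15, Feb 16, Feb 17, Feb 18, Feb 21, Feb 22 — lands on Tuesday, Feb 22, 2022.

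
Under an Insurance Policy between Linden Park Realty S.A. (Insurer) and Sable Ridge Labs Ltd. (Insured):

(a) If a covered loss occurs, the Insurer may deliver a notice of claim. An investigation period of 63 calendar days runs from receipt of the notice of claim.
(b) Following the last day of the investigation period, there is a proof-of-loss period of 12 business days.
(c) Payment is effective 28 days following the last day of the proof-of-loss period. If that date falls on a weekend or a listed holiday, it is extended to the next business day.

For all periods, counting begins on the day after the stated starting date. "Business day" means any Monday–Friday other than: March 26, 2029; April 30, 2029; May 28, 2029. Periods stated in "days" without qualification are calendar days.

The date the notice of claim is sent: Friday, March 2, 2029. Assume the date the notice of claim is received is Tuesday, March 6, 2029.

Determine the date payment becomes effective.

The last day of the investigation period: 63 calendar days after March 6, 2029 is May 8, 2029.
The last day of the proof-of-loss period: counting 12 business days from Tuesday, May 8, 2029 (May 9, May 10, May 11, May 14, …, May 22, May 23, May 24, skipping weekends) reaches Thursday, May 24, 2029.
The date payment becomes effective: 28 calendar days after May 24, 2029 is June 21, 2029. June 21, 2029 is a Thursday and is not a listed holiday, so no roll-forward applies.

June 21, 2029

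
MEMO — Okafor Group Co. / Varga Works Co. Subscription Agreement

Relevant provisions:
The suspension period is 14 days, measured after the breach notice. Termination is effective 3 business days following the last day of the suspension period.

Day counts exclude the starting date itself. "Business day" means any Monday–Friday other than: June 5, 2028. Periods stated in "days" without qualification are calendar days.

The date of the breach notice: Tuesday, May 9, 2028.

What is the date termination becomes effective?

Adding 14 calendar days to May 9, 2028 gives May 23, 2028, which is the last day of the suspension period.
From Tuesday, May 23, 2028, 3 business days (May 24, May 25, May 26, skipping weekends) brings us to Friday, May 26, 2028, which is the date termination becomes effective.

May 26, 2028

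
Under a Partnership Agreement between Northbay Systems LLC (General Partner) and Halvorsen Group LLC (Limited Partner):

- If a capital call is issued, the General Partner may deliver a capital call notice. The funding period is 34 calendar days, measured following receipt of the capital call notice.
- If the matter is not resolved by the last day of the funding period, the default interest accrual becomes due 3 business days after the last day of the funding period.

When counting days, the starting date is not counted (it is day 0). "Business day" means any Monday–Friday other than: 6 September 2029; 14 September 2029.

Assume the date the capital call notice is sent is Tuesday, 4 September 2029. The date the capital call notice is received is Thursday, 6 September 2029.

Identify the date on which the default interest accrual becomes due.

The last day of the funding period: 34 calendar days after 6 September 2029 is 10 October 2029.
From Wednesday, 10 October 2029, 3 business days (Oct 11, Oct 12, Oct 15, skipping weekends) brings us to Monday, 15 October 2029, which is the date on which the default interest accrual becomes due.

15 October 2029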